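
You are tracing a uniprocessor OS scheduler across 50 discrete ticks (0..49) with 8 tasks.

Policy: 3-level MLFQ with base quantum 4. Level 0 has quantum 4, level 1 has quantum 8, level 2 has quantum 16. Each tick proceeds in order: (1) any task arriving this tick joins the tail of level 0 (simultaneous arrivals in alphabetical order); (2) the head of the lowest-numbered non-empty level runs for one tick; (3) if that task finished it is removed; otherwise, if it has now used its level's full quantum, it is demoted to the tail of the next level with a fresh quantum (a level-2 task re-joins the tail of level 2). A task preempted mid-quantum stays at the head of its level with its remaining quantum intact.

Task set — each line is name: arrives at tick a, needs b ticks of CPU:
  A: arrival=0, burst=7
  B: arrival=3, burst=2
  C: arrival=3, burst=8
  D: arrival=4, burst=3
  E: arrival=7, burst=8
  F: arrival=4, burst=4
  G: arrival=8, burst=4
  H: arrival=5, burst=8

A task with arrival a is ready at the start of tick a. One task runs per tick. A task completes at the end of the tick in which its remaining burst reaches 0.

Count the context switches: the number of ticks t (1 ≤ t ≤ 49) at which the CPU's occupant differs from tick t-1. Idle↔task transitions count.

context switches = 12

t=0: L0/L1/L2 = A/-/- → run A
t=1: L0/L1/L2 = A/-/- → run A
t=2: L0/L1/L2 = A/-/- → run A
t=3: L0/L1/L2 = ABC/-/- → run A
t=4: L0/L1/L2 = BCDF/A/- → run B
t=5: L0/L1/L2 = BCDFH/A/- → run B
t=6: L0/L1/L2 = CDFH/A/- → run C
t=7: L0/L1/L2 = CDFHE/A/- → run C
t=8: L0/L1/L2 = CDFHEG/A/- → run C
t=9: L0/L1/L2 = CDFHEG/A/- → run C
t=10: L0/L1/L2 = DFHEG/AC/- → run D
t=11: L0/L1/L2 = DFHEG/AC/- → run D
t=12: L0/L1/L2 = DFHEG/AC/- → run D
t=13: L0/L1/L2 = FHEG/AC/- → run F
t=14: L0/L1/L2 = FHEG/AC/- → run F
t=15: L0/L1/L2 = FHEG/AC/- → run F
t=16: L0/L1/L2 = FHEG/AC/- → run F
t=17: L0/L1/L2 = HEG/AC/- → run H
t=18: L0/L1/L2 = HEG/AC/- → run H
t=19: L0/L1/L2 = HEG/AC/- → run H
t=20: L0/L1/L2 = HEG/AC/- → run H
t=21: L0/L1/L2 = EG/ACH/- → run E
t=22: L0/L1/L2 = EG/ACH/- → run E
t=23: L0/L1/L2 = EG/ACH/- → run E
t=24: L0/L1/L2 = EG/ACH/- → run E
t=25: L0/L1/L2 = G/ACHE/- → run G
t=26: L0/L1/L2 = G/ACHE/- → run G
t=27: L0/L1/L2 = G/ACHE/- → run G
t=28: L0/L1/L2 = G/ACHE/- → run G
t=29: L0/L1/L2 = -/ACHE/- → run A
t=30: L0/L1/L2 = -/ACHE/- → run A
t=31: L0/L1/L2 = -/ACHE/- → run A
t=32: L0/L1/L2 = -/CHE/- → run C
t=33: L0/L1/L2 = -/CHE/- → run C
t=34: L0/L1/L2 = -/CHE/- → run C
t=35: L0/L1/L2 = -/CHE/- → run C
t=36: L0/L1/L2 = -/HE/- → run H
t=37: L0/L1/L2 = -/HE/- → run H
t=38: L0/L1/L2 = -/HE/- → run H
t=39: L0/L1/L2 = -/HE/- → run H
t=40: L0/L1/L2 = -/E/- → run E
t=41: L0/L1/L2 = -/E/- → run E
t=42: L0/L1/L2 = -/E/- → run E
t=43: L0/L1/L2 = -/E/- → run E
t=44: (idle)
t=45: (idle)
t=46: (idle)
t=47: (idle)
t=48: (idle)
t=49: (idle)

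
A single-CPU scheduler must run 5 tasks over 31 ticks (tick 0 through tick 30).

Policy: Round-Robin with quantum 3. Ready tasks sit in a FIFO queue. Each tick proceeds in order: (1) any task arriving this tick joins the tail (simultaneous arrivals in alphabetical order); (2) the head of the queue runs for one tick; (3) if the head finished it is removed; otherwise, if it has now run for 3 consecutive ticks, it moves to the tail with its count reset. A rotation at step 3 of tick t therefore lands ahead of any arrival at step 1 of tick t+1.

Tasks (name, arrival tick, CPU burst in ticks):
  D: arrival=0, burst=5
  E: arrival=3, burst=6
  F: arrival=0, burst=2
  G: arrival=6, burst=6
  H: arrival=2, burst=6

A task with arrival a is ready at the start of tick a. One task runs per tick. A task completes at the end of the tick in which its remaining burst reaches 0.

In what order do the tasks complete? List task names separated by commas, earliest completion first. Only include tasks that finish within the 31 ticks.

t=0: queue=[D,F] q_used=0 → run D
t=1: queue=[D,F] q_used=1 → run D
t=2: queue=[D,F,H] q_used=2 → run D
t=3: queue=[F,H,D,E] q_used=0 → run F
t=4: queue=[F,H,D,E] q_used=1 → run F
t=5: queue=[H,D,E] q_used=0 → run H
t=6: queue=[H,D,E,G] q_used=1 → run H
t=7: queue=[H,D,E,G] q_used=2 → run H
t=8: queue=[D,E,G,H] q_used=0 → run D
t=9: queue=[D,E,G,H] q_used=1 → run D
t=10: queue=[E,G,H] q_used=0 → run E
t=11: queue=[E,G,H] q_used=1 → run E
t=12: queue=[E,G,H] q_used=2 → run E
t=13: queue=[G,H,E] q_used=0 → run G
t=14: queue=[G,H,E] q_used=1 → run G
t=15: queue=[G,H,E] q_used=2 → run G
t=16: queue=[H,E,G] q_used=0 → run H
t=17: queue=[H,E,G] q_used=1 → run H
t=18: queue=[H,E,G] q_used=2 → run H
t=19: queue=[E,G] q_used=0 → run E
t=20: queue=[E,G] q_used=1 → run E
t=21: queue=[E,G] q_used=2 → run E
t=22: queue=[G] q_used=0 → run G
t=23: queue=[G] q_used=1 → run G
t=24: queue=[G] q_used=2 → run G
t=25: (idle)
t=26: (idle)
t=27: (idle)
t=28: (idle)
t=29: (idle)
t=30: (idle)

completion order = F, D, H, E, G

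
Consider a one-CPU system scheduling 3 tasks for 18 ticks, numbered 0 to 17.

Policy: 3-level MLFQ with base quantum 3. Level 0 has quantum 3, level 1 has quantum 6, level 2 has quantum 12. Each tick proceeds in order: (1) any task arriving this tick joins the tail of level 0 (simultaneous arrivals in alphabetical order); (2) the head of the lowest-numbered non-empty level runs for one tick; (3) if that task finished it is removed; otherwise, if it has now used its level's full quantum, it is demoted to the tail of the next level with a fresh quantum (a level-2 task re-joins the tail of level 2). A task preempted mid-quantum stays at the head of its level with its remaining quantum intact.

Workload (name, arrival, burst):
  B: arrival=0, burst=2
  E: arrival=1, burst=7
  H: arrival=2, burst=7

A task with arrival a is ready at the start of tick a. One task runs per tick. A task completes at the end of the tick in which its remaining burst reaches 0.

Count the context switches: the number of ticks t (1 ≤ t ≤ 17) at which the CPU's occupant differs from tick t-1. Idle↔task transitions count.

context switches = 5

t=0: L0/L1/L2 = B/-/- → run B
t=1: L0/L1/L2 = BE/-/- → run B
t=2: L0/L1/L2 = EH/-/- → run E
t=3: L0/L1/L2 = EH/-/- → run E
t=4: L0/L1/L2 = EH/-/- → run E
t=5: L0/L1/L2 = H/E/- → run H
t=6: L0/L1/L2 = H/E/- → run H
t=7: L0/L1/L2 = H/E/- → run H
t=8: L0/L1/L2 = -/EH/- → run E
t=9: L0/L1/L2 = -/EH/- → run E
t=10: L0/L1/L2 = -/EH/- → run E
t=11: L0/L1/L2 = -/EH/- → run E
t=12: L0/L1/L2 = -/H/- → run H
t=13: L0/L1/L2 = -/H/- → run H
t=14: L0/L1/L2 = -/H/- → run H
t=15: L0/L1/L2 = -/H/- → run H
t=16: (idle)
t=17: (idle)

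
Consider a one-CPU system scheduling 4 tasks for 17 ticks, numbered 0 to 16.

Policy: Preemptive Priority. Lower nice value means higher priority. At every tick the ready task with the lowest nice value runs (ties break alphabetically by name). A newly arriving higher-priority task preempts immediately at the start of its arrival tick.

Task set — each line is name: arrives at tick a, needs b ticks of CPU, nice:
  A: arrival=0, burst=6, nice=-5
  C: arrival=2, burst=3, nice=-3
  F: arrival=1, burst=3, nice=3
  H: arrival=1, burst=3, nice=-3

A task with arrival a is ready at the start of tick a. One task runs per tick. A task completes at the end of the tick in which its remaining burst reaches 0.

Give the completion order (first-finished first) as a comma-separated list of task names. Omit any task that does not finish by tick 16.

completion order = A, C, H, F

t=0: ready={A} → run A
t=1: ready={A,F,H} → run A
t=2: ready={A,C,F,H} → run A
t=3: ready={A,C,F,H} → run A
t=4: ready={A,C,F,H} → run A
t=5: ready={A,C,F,H} → run A
t=6: ready={C,F,H} → run C
t=7: ready={C,F,H} → run C
t=8: ready={C,F,H} → run C
t=9: ready={F,H} → run H
t=10: ready={F,H} → run H
t=11: ready={F,H} → run H
t=12: ready={F} → run F
t=13: ready={F} → run F
t=14: ready={F} → run F
t=15: (idle)
t=16: (idle)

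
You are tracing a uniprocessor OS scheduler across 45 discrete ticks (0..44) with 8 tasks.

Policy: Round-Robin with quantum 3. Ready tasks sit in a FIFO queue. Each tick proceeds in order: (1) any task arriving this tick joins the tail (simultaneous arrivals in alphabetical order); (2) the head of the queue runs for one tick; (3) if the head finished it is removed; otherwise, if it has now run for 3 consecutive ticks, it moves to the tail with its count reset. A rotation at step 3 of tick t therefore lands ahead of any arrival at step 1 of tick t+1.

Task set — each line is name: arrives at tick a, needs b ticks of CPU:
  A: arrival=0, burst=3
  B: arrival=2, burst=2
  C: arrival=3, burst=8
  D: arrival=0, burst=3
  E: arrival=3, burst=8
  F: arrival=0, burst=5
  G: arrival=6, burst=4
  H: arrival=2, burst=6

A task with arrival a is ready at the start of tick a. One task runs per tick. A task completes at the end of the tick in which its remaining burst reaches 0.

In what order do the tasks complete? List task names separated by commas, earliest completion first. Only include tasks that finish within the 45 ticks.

t=0: queue=[A,D,F] q_used=0 → run A
t=1: queue=[A,D,F] q_used=1 → run A
t=2: queue=[A,D,F,B,H] q_used=2 → run A
t=3: queue=[D,F,B,H,C,E] q_used=0 → run D
t=4: queue=[D,F,B,H,C,E] q_used=1 → run D
t=5: queue=[D,F,B,H,C,E] q_used=2 → run D
t=6: queue=[F,B,H,C,E,G] q_used=0 → run F
t=7: queue=[F,B,H,C,E,G] q_used=1 → run F
t=8: queue=[F,B,H,C,E,G] q_used=2 → run F
t=9: queue=[B,H,C,E,G,F] q_used=0 → run B
t=10: queue=[B,H,C,E,G,F] q_used=1 → run B
t=11: queue=[H,C,E,G,F] q_used=0 → run H
t=12: queue=[H,C,E,G,F] q_used=1 → run H
t=13: queue=[H,C,E,G,F] q_used=2 → run H
t=14: queue=[C,E,G,F,H] q_used=0 → run C
t=15: queue=[C,E,G,F,H] q_used=1 → run C
t=16: queue=[C,E,G,F,H] q_used=2 → run C
t=17: queue=[E,G,F,H,C] q_used=0 → run E
t=18: queue=[E,G,F,H,C] q_used=1 → run E
t=19: queue=[E,G,F,H,C] q_used=2 → run E
t=20: queue=[G,F,H,C,E] q_used=0 → run G
t=21: queue=[G,F,H,C,E] q_used=1 → run G
t=22: queue=[G,F,H,C,E] q_used=2 → run G
t=23: queue=[F,H,C,E,G] q_used=0 → run F
t=24: queue=[F,H,C,E,G] q_used=1 → run F
t=25: queue=[H,C,E,G] q_used=0 → run H
t=26: queue=[H,C,E,G] q_used=1 → run H
t=27: queue=[H,C,E,G] q_used=2 → run H
t=28: queue=[C,E,G] q_used=0 → run C
t=29: queue=[C,E,G] q_used=1 → run C
t=30: queue=[C,E,G] q_used=2 → run C
t=31: queue=[E,G,C] q_used=0 → run E
t=32: queue=[E,G,C] q_used=1 → run E
t=33: queue=[E,G,C] q_used=2 → run E
t=34: queue=[G,C,E] q_used=0 → run G
t=35: queue=[C,E] q_used=0 → run C
t=36: queue=[C,E] q_used=1 → run C
t=37: queue=[E] q_used=0 → run E
t=38: queue=[E] q_used=1 → run E
t=39: (idle)
t=40: (idle)
t=41: (idle)
t=42: (idle)
t=43: (idle)
t=44: (idle)

completion order = A, D, B, F, H, G, C, E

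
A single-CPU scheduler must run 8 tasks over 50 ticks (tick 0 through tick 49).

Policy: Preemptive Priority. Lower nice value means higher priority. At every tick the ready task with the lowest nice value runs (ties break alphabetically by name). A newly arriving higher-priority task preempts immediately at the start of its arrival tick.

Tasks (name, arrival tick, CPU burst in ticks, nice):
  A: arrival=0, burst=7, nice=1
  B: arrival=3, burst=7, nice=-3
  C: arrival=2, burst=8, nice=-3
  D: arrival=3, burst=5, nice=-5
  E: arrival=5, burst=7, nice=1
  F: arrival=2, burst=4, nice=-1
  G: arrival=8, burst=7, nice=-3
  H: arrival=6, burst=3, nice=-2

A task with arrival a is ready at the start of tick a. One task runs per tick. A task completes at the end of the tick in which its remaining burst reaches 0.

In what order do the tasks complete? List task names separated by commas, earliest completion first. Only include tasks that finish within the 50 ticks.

t=0: ready={A} → run A
t=1: ready={A} → run A
t=2: ready={A,C,F} → run C
t=3: ready={A,B,C,D,F} → run D
t=4: ready={A,B,C,D,F} → run D
t=5: ready={A,B,C,D,E,F} → run D
t=6: ready={A,B,C,D,E,F,H} → run D
t=7: ready={A,B,C,D,E,F,H} → run D
t=8: ready={A,B,C,E,F,G,H} → run B
t=9: ready={A,B,C,E,F,G,H} → run B
t=10: ready={A,B,C,E,F,G,H} → run B
t=11: ready={A,B,C,E,F,G,H} → run B
t=12: ready={A,B,C,E,F,G,H} → run B
t=13: ready={A,B,C,E,F,G,H} → run B
t=14: ready={A,B,C,E,F,G,H} → run B
t=15: ready={A,C,E,F,G,H} → run C
t=16: ready={A,C,E,F,G,H} → run C
t=17: ready={A,C,E,F,G,H} → run C
t=18: ready={A,C,E,F,G,H} → run C
t=19: ready={A,C,E,F,G,H} → run C
t=20: ready={A,C,E,F,G,H} → run C
t=21: ready={A,C,E,F,G,H} → run C
t=22: ready={A,E,F,G,H} → run G
t=23: ready={A,E,F,G,H} → run G
t=24: ready={A,E,F,G,H} → run G
t=25: ready={A,E,F,G,H} → run G
t=26: ready={A,E,F,G,H} → run G
t=27: ready={A,E,F,G,H} → run G
t=28: ready={A,E,F,G,H} → run G
t=29: ready={A,E,F,H} → run H
t=30: ready={A,E,F,H} → run H
t=31: ready={A,E,F,H} → run H
t=32: ready={A,E,F} → run F
t=33: ready={A,E,F} → run F
t=34: ready={A,E,F} → run F
t=35: ready={A,E,F} → run F
t=36: ready={A,E} → run A
t=37: ready={A,E} → run A
t=38: ready={A,E} → run A
t=39: ready={A,E} → run A
t=40: ready={A,E} → run A
t=41: ready={E} → run E
t=42: ready={E} → run E
t=43: ready={E} → run E
t=44: ready={E} → run E
t=45: ready={E} → run E
t=46: ready={E} → run E
t=47: ready={E} → run E
t=48: (idle)
t=49: (idle)

completion order = D, B, C, G, H, F, A, E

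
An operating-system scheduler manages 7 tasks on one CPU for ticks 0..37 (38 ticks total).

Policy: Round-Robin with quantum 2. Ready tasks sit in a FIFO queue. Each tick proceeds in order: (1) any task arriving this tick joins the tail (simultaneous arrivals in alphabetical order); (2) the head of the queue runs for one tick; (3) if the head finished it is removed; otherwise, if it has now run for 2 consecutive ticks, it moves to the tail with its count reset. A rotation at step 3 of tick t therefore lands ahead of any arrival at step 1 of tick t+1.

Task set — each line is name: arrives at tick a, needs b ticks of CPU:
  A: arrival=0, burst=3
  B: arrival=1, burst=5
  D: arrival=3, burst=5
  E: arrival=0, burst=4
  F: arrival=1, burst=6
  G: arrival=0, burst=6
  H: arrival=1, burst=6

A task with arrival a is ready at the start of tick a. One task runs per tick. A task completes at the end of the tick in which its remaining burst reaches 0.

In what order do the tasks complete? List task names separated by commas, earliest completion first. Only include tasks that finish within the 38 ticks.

completion order = A, E, G, B, F, H, D

t=0: queue=[A,E,G] q_used=0 → run A
t=1: queue=[A,E,G,B,F,H] q_used=1 → run A
t=2: queue=[E,G,B,F,H,A] q_used=0 → run E
t=3: queue=[E,G,B,F,H,A,D] q_used=1 → run E
t=4: queue=[G,B,F,H,A,D,E] q_used=0 → run G
t=5: queue=[G,B,F,H,A,D,E] q_used=1 → run G
t=6: queue=[B,F,H,A,D,E,G] q_used=0 → run B
t=7: queue=[B,F,H,A,D,E,G] q_used=1 → run B
t=8: queue=[F,H,A,D,E,G,B] q_used=0 → run F
t=9: queue=[F,H,A,D,E,G,B] q_used=1 → run F
t=10: queue=[H,A,D,E,G,B,F] q_used=0 → run H
t=11: queue=[H,A,D,E,G,B,F] q_used=1 → run H
t=12: queue=[A,D,E,G,B,F,H] q_used=0 → run A
t=13: queue=[D,E,G,B,F,H] q_used=0 → run D
t=14: queue=[D,E,G,B,F,H] q_used=1 → run D
t=15: queue=[E,G,B,F,H,D] q_used=0 → run E
t=16: queue=[E,G,B,F,H,D] q_used=1 → run E
t=17: queue=[G,B,F,H,D] q_used=0 → run G
t=18: queue=[G,B,F,H,D] q_used=1 → run G
t=19: queue=[B,F,H,D,G] q_used=0 → run B
t=20: queue=[B,F,H,D,G] q_used=1 → run B
t=21: queue=[F,H,D,G,B] q_used=0 → run F
t=22: queue=[F,H,D,G,B] q_used=1 → run F
t=23: queue=[H,D,G,B,F] q_used=0 → run H
t=24: queue=[H,D,G,B,F] q_used=1 → run H
t=25: queue=[D,G,B,F,H] q_used=0 → run D
t=26: queue=[D,G,B,F,H] q_used=1 → run D
t=27: queue=[G,B,F,H,D] q_used=0 → run G
t=28: queue=[G,B,F,H,D] q_used=1 → run G
t=29: queue=[B,F,H,D] q_used=0 → run B
t=30: queue=[F,H,D] q_used=0 → run F
t=31: queue=[F,H,D] q_used=1 → run F
t=32: queue=[H,D] q_used=0 → run H
t=33: queue=[H,D] q_used=1 → run H
t=34: queue=[D] q_used=0 → run D
t=35: (idle)
t=36: (idle)
t=37: (idle)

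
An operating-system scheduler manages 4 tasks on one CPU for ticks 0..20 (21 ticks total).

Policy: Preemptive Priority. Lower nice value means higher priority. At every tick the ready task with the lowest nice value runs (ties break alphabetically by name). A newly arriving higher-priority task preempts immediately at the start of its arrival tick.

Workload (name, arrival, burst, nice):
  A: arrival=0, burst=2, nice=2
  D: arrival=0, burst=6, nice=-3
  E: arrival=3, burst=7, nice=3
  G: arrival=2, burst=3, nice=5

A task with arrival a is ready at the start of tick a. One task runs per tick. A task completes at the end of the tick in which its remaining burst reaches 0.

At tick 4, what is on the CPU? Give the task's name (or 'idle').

t=0: ready={A,D} → run D
t=1: ready={A,D} → run D
t=2: ready={A,D,G} → run D
t=3: ready={A,D,E,G} → run D
t=4: ready={A,D,E,G} → run D
t=5: ready={A,D,E,G} → run D
t=6: ready={A,E,G} → run A
t=7: ready={A,E,G} → run A
t=8: ready={E,G} → run E
t=9: ready={E,G} → run E
t=10: ready={E,G} → run E
t=11: ready={E,G} → run E
t=12: ready={E,G} → run E
t=13: ready={E,G} → run E
t=14: ready={E,G} → run E
t=15: ready={G} → run G
t=16: ready={G} → run G
t=17: ready={G} → run G
t=18: (idle)
t=19: (idle)
t=20: (idle)

running at tick 4 = D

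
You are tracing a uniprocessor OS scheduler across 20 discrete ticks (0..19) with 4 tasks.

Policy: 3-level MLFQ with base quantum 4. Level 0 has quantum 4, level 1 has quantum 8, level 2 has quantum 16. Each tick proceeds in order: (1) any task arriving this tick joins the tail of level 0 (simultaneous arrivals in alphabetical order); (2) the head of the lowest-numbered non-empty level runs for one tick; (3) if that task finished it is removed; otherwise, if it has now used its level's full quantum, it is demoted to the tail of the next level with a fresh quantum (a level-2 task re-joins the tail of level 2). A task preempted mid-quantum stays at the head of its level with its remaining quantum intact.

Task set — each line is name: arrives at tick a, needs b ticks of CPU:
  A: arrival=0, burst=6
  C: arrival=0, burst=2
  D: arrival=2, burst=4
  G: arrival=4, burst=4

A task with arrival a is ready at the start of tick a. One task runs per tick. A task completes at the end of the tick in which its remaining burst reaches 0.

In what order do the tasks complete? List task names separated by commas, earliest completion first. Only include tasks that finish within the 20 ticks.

t=0: L0/L1/L2 = AC/-/- → run A
t=1: L0/L1/L2 = AC/-/- → run A
t=2: L0/L1/L2 = ACD/-/- → run A
t=3: L0/L1/L2 = ACD/-/- → run A
t=4: L0/L1/L2 = CDG/A/- → run C
t=5: L0/L1/L2 = CDG/A/- → run C
t=6: L0/L1/L2 = DG/A/- → run D
t=7: L0/L1/L2 = DG/A/- → run D
t=8: L0/L1/L2 = DG/A/- → run D
t=9: L0/L1/L2 = DG/A/- → run D
t=10: L0/L1/L2 = G/A/- → run G
t=11: L0/L1/L2 = G/A/- → run G
t=12: L0/L1/L2 = G/A/- → run G
t=13: L0/L1/L2 = G/A/- → run G
t=14: L0/L1/L2 = -/A/- → run A
t=15: L0/L1/L2 = -/A/- → run A
t=16: (idle)
t=17: (idle)
t=18: (idle)
t=19: (idle)

completion order = C, D, G, A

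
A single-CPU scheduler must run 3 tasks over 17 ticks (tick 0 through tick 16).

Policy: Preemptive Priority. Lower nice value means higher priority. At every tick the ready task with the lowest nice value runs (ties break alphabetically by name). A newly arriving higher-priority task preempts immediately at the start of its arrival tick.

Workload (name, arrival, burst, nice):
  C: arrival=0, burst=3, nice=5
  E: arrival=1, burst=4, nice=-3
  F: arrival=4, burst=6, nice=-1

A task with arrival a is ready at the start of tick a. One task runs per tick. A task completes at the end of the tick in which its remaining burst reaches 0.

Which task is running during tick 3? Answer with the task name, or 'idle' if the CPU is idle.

running at tick 3 = E

t=0: ready={C} → run C
t=1: ready={C,E} → run E
t=2: ready={C,E} → run E
t=3: ready={C,E} → run E
t=4: ready={C,E,F} → run E
t=5: ready={C,F} → run F
t=6: ready={C,F} → run F
t=7: ready={C,F} → run F
t=8: ready={C,F} → run F
t=9: ready={C,F} → run F
t=10: ready={C,F} → run F
t=11: ready={C} → run C
t=12: ready={C} → run C
t=13: (idle)
t=14: (idle)
t=15: (idle)
t=16: (idle)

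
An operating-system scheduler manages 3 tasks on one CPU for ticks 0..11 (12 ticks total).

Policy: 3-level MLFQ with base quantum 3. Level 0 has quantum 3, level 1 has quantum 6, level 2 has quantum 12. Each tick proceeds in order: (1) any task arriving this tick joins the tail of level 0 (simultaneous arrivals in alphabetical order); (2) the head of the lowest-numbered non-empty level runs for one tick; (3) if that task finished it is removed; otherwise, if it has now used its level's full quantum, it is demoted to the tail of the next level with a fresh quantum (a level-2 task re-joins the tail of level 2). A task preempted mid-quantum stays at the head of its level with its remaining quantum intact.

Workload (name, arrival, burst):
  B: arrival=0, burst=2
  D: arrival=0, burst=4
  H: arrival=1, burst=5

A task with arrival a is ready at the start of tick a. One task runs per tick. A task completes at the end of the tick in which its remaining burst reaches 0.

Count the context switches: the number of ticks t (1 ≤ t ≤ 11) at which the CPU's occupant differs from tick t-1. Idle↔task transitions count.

t=0: L0/L1/L2 = BD/-/- → run B
t=1: L0/L1/L2 = BDH/-/- → run B
t=2: L0/L1/L2 = DH/-/- → run D
t=3: L0/L1/L2 = DH/-/- → run D
t=4: L0/L1/L2 = DH/-/- → run D
t=5: L0/L1/L2 = H/D/- → run H
t=6: L0/L1/L2 = H/D/- → run H
t=7: L0/L1/L2 = H/D/- → run H
t=8: L0/L1/L2 = -/DH/- → run D
t=9: L0/L1/L2 = -/H/- → run H
t=10: L0/L1/L2 = -/H/- → run H
t=11: (idle)

context switches = 5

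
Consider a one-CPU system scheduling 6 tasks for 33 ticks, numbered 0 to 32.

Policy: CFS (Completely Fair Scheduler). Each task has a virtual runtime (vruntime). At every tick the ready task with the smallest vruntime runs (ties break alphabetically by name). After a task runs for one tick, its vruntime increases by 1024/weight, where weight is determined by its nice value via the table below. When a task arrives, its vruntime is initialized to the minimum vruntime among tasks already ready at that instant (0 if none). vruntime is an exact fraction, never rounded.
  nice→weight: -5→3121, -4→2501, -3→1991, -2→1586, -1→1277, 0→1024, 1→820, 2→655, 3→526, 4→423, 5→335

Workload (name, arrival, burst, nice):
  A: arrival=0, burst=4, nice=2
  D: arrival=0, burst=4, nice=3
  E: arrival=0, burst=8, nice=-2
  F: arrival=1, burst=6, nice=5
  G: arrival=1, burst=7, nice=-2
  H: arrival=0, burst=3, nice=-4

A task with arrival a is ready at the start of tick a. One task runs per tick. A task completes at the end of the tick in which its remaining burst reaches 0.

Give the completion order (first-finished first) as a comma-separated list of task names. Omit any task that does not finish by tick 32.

completion order = H, G, E, A, D, F

t=0: vr[A=0 D=0 E=0 H=0] → run A
t=1: vr[A=1024/655 D=0 E=0 F=0 G=0 H=0] → run D
t=2: vr[A=1024/655 D=512/263 E=0 F=0 G=0 H=0] → run E
t=3: vr[A=1024/655 D=512/263 E=512/793 F=0 G=0 H=0] → run F
t=4: vr[A=1024/655 D=512/263 E=512/793 F=1024/335 G=0 H=0] → run G
t=5: vr[A=1024/655 D=512/263 E=512/793 F=1024/335 G=512/793 H=0] → run H
t=6: vr[A=1024/655 D=512/263 E=512/793 F=1024/335 G=512/793 H=1024/2501] → run H
t=7: vr[A=1024/655 D=512/263 E=512/793 F=1024/335 G=512/793 H=2048/2501] → run E
t=8: vr[A=1024/655 D=512/263 E=1024/793 F=1024/335 G=512/793 H=2048/2501] → run G
t=9: vr[A=1024/655 D=512/263 E=1024/793 F=1024/335 G=1024/793 H=2048/2501] → run H
t=10: vr[A=1024/655 D=512/263 E=1024/793 F=1024/335 G=1024/793] → run E
t=11: vr[A=1024/655 D=512/263 E=1536/793 F=1024/335 G=1024/793] → run G
t=12: vr[A=1024/655 D=512/263 E=1536/793 F=1024/335 G=1536/793] → run A
t=13: vr[A=2048/655 D=512/263 E=1536/793 F=1024/335 G=1536/793] → run E
t=14: vr[A=2048/655 D=512/263 E=2048/793 F=1024/335 G=1536/793] → run G
t=15: vr[A=2048/655 D=512/263 E=2048/793 F=1024/335 G=2048/793] → run D
t=16: vr[A=2048/655 D=1024/263 E=2048/793 F=1024/335 G=2048/793] → run E
t=17: vr[A=2048/655 D=1024/263 E=2560/793 F=1024/335 G=2048/793] → run G
t=18: vr[A=2048/655 D=1024/263 E=2560/793 F=1024/335 G=2560/793] → run F
t=19: vr[A=2048/655 D=1024/263 E=2560/793 F=2048/335 G=2560/793] → run A
t=20: vr[A=3072/655 D=1024/263 E=2560/793 F=2048/335 G=2560/793] → run E
t=21: vr[A=3072/655 D=1024/263 E=3072/793 F=2048/335 G=2560/793] → run G
t=22: vr[A=3072/655 D=1024/263 E=3072/793 F=2048/335 G=3072/793] → run E
t=23: vr[A=3072/655 D=1024/263 E=3584/793 F=2048/335 G=3072/793] → run G
t=24: vr[A=3072/655 D=1024/263 E=3584/793 F=2048/335] → run D
t=25: vr[A=3072/655 D=1536/263 E=3584/793 F=2048/335] → run E
t=26: vr[A=3072/655 D=1536/263 F=2048/335] → run A
t=27: vr[D=1536/263 F=2048/335] → run D
t=28: vr[F=2048/335] → run F
t=29: vr[F=3072/335] → run F
t=30: vr[F=4096/335] → run F
t=31: vr[F=1024/67] → run F
t=32: (idle)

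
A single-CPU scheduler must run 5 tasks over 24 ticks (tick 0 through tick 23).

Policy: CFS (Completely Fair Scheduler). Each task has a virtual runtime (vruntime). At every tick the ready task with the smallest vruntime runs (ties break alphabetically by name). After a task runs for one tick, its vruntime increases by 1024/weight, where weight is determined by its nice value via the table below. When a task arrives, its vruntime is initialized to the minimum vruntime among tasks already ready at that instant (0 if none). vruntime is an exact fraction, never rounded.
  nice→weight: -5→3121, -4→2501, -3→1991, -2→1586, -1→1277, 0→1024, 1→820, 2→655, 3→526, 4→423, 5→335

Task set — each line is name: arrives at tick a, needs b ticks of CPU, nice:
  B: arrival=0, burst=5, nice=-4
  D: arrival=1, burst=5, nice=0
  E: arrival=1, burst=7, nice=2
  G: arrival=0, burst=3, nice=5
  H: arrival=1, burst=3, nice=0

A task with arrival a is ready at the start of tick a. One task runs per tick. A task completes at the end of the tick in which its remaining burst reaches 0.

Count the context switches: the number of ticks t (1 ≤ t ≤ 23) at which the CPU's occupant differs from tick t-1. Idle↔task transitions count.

t=0: vr[B=0 G=0] → run B
t=1: vr[B=1024/2501 D=0 E=0 G=0 H=0] → run D
t=2: vr[B=1024/2501 D=1 E=0 G=0 H=0] → run E
t=3: vr[B=1024/2501 D=1 E=1024/655 G=0 H=0] → run G
t=4: vr[B=1024/2501 D=1 E=1024/655 G=1024/335 H=0] → run H
t=5: vr[B=1024/2501 D=1 E=1024/655 G=1024/335 H=1] → run B
t=6: vr[B=2048/2501 D=1 E=1024/655 G=1024/335 H=1] → run B
t=7: vr[B=3072/2501 D=1 E=1024/655 G=1024/335 H=1] → run D
t=8: vr[B=3072/2501 D=2 E=1024/655 G=1024/335 H=1] → run H
t=9: vr[B=3072/2501 D=2 E=1024/655 G=1024/335 H=2] → run B
t=10: vr[B=4096/2501 D=2 E=1024/655 G=1024/335 H=2] → run E
t=11: vr[B=4096/2501 D=2 E=2048/655 G=1024/335 H=2] → run B
t=12: vr[D=2 E=2048/655 G=1024/335 H=2] → run D
t=13: vr[D=3 E=2048/655 G=1024/335 H=2] → run H
t=14: vr[D=3 E=2048/655 G=1024/335] → run D
t=15: vr[D=4 E=2048/655 G=1024/335] → run G
t=16: vr[D=4 E=2048/655 G=2048/335] → run E
t=17: vr[D=4 E=3072/655 G=2048/335] → run D
t=18: vr[E=3072/655 G=2048/335] → run E
t=19: vr[E=4096/655 G=2048/335] → run G
t=20: vr[E=4096/655] → run E
t=21: vr[E=1024/131] → run E
t=22: vr[E=6144/655] → run E
t=23: (idle)

context switches = 20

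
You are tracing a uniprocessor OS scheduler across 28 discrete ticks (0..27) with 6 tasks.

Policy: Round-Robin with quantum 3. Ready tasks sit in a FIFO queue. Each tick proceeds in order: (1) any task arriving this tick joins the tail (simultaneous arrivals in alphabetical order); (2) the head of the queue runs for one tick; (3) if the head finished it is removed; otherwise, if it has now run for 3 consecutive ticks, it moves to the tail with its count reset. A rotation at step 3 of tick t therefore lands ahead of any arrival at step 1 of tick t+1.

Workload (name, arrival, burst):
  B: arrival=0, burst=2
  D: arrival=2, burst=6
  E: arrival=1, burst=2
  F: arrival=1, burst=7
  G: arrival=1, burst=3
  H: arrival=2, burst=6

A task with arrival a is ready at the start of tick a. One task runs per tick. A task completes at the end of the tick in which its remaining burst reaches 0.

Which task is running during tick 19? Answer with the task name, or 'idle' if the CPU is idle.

t=0: queue=[B] q_used=0 → run B
t=1: queue=[B,E,F,G] q_used=1 → run B
t=2: queue=[E,F,G,D,H] q_used=0 → run E
t=3: queue=[E,F,G,D,H] q_used=1 → run E
t=4: queue=[F,G,D,H] q_used=0 → run F
t=5: queue=[F,G,D,H] q_used=1 → run F
t=6: queue=[F,G,D,H] q_used=2 → run F
t=7: queue=[G,D,H,F] q_used=0 → run G
t=8: queue=[G,D,H,F] q_used=1 → run G
t=9: queue=[G,D,H,F] q_used=2 → run G
t=10: queue=[D,H,F] q_used=0 → run D
t=11: queue=[D,H,F] q_used=1 → run D
t=12: queue=[D,H,F] q_used=2 → run D
t=13: queue=[H,F,D] q_used=0 → run H
t=14: queue=[H,F,D] q_used=1 → run H
t=15: queue=[H,F,D] q_used=2 → run H
t=16: queue=[F,D,H] q_used=0 → run F
t=17: queue=[F,D,H] q_used=1 → run F
t=18: queue=[F,D,H] q_used=2 → run F
t=19: queue=[D,H,F] q_used=0 → run D
t=20: queue=[D,H,F] q_used=1 → run D
t=21: queue=[D,H,F] q_used=2 → run D
t=22: queue=[H,F] q_used=0 → run H
t=23: queue=[H,F] q_used=1 → run H
t=24: queue=[H,F] q_used=2 → run H
t=25: queue=[F] q_used=0 → run F
t=26: (idle)
t=27: (idle)

running at tick 19 = D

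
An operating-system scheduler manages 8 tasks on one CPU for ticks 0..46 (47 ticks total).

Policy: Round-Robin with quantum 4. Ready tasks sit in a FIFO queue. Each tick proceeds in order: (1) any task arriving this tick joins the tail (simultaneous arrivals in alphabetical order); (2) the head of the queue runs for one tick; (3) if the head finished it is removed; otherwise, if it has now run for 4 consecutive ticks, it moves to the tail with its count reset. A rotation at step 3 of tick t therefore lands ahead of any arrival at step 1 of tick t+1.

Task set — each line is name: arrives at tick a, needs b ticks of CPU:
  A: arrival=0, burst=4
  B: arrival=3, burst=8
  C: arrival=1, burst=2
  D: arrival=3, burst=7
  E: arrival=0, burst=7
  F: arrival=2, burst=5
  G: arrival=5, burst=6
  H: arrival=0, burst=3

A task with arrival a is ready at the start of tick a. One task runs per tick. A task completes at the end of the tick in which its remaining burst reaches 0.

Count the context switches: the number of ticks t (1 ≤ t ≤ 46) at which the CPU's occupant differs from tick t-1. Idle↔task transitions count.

t=0: queue=[A,E,H] q_used=0 → run A
t=1: queue=[A,E,H,C] q_used=1 → run A
t=2: queue=[A,E,H,C,F] q_used=2 → run A
t=3: queue=[A,E,H,C,F,B,D] q_used=3 → run A
t=4: queue=[E,H,C,F,B,D] q_used=0 → run E
t=5: queue=[E,H,C,F,B,D,G] q_used=1 → run E
t=6: queue=[E,H,C,F,B,D,G] q_used=2 → run E
t=7: queue=[E,H,C,F,B,D,G] q_used=3 → run E
t=8: queue=[H,C,F,B,D,G,E] q_used=0 → run H
t=9: queue=[H,C,F,B,D,G,E] q_used=1 → run H
t=10: queue=[H,C,F,B,D,G,E] q_used=2 → run H
t=11: queue=[C,F,B,D,G,E] q_used=0 → run C
t=12: queue=[C,F,B,D,G,E] q_used=1 → run C
t=13: queue=[F,B,D,G,E] q_used=0 → run F
t=14: queue=[F,B,D,G,E] q_used=1 → run F
t=15: queue=[F,B,D,G,E] q_used=2 → run F
t=16: queue=[F,B,D,G,E] q_used=3 → run F
t=17: queue=[B,D,G,E,F] q_used=0 → run B
t=18: queue=[B,D,G,E,F] q_used=1 → run B
t=19: queue=[B,D,G,E,F] q_used=2 → run B
t=20: queue=[B,D,G,E,F] q_used=3 → run B
t=21: queue=[D,G,E,F,B] q_used=0 → run D
t=22: queue=[D,G,E,F,B] q_used=1 → run D
t=23: queue=[D,G,E,F,B] q_used=2 → run D
t=24: queue=[D,G,E,F,B] q_used=3 → run D
t=25: queue=[G,E,F,B,D] q_used=0 → run G
t=26: queue=[G,E,F,B,D] q_used=1 → run G
t=27: queue=[G,E,F,B,D] q_used=2 → run G
t=28: queue=[G,E,F,B,D] q_used=3 → run G
t=29: queue=[E,F,B,D,G] q_used=0 → run E
t=30: queue=[E,F,B,D,G] q_used=1 → run E
t=31: queue=[E,F,B,D,G] q_used=2 → run E
t=32: queue=[F,B,D,G] q_used=0 → run F
t=33: queue=[B,D,G] q_used=0 → run B
t=34: queue=[B,D,G] q_used=1 → run B
t=35: queue=[B,D,G] q_used=2 → run B
t=36: queue=[B,D,G] q_used=3 → run B
t=37: queue=[D,G] q_used=0 → run D
t=38: queue=[D,G] q_used=1 → run D
t=39: queue=[D,G] q_used=2 → run D
t=40: queue=[G] q_used=0 → run G
t=41: queue=[G] q_used=1 → run G
t=42: (idle)
t=43: (idle)
t=44: (idle)
t=45: (idle)
t=46: (idle)

context switches = 13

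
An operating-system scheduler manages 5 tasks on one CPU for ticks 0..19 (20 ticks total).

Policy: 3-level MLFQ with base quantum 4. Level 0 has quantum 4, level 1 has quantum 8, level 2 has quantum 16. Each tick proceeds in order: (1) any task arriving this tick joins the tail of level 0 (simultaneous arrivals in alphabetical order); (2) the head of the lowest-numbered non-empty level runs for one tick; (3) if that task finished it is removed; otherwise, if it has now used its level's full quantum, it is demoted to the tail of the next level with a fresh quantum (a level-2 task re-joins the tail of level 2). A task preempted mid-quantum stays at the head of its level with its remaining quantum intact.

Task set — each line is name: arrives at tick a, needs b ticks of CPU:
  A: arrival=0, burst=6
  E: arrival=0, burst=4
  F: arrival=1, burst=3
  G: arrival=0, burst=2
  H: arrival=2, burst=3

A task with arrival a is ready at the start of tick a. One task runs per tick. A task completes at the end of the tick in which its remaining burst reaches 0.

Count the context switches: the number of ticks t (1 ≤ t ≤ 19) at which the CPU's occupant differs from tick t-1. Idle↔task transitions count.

context switches = 6

t=0: L0/L1/L2 = AEG/-/- → run A
t=1: L0/L1/L2 = AEGF/-/- → run A
t=2: L0/L1/L2 = AEGFH/-/- → run A
t=3: L0/L1/L2 = AEGFH/-/- → run A
t=4: L0/L1/L2 = EGFH/A/- → run E
t=5: L0/L1/L2 = EGFH/A/- → run E
t=6: L0/L1/L2 = EGFH/A/- → run E
t=7: L0/L1/L2 = EGFH/A/- → run E
t=8: L0/L1/L2 = GFH/A/- → run G
t=9: L0/L1/L2 = GFH/A/- → run G
t=10: L0/L1/L2 = FH/A/- → run F
t=11: L0/L1/L2 = FH/A/- → run F
t=12: L0/L1/L2 = FH/A/- → run F
t=13: L0/L1/L2 = H/A/- → run H
t=14: L0/L1/L2 = H/A/- → run H
t=15: L0/L1/L2 = H/A/- → run H
t=16: L0/L1/L2 = -/A/- → run A
t=17: L0/L1/L2 = -/A/- → run A
t=18: (idle)
t=19: (idle)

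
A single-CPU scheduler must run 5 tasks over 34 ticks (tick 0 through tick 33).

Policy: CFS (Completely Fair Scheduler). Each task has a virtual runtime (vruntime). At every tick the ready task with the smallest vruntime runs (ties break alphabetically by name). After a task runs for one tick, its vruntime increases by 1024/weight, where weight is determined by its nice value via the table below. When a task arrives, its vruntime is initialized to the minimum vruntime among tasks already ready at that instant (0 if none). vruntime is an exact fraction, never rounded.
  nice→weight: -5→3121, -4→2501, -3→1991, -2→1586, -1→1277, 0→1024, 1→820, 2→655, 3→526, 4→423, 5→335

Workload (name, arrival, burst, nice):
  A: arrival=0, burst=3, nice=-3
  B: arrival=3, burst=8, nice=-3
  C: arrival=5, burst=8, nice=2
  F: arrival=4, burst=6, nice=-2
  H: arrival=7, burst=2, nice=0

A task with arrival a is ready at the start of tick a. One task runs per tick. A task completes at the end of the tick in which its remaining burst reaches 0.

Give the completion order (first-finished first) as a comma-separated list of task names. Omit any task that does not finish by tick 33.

t=0: vr[A=0] → run A
t=1: vr[A=1024/1991] → run A
t=2: vr[A=2048/1991] → run A
t=3: vr[B=0] → run B
t=4: vr[B=1024/1991 F=1024/1991] → run B
t=5: vr[B=2048/1991 C=1024/1991 F=1024/1991] → run C
t=6: vr[B=2048/1991 C=2709504/1304105 F=1024/1991] → run F
t=7: vr[B=2048/1991 C=2709504/1304105 F=1831424/1578863 H=2048/1991] → run B
t=8: vr[B=3072/1991 C=2709504/1304105 F=1831424/1578863 H=2048/1991] → run H
t=9: vr[B=3072/1991 C=2709504/1304105 F=1831424/1578863 H=4039/1991] → run F
t=10: vr[B=3072/1991 C=2709504/1304105 F=2850816/1578863 H=4039/1991] → run B
t=11: vr[B=4096/1991 C=2709504/1304105 F=2850816/1578863 H=4039/1991] → run F
t=12: vr[B=4096/1991 C=2709504/1304105 F=3870208/1578863 H=4039/1991] → run H
t=13: vr[B=4096/1991 C=2709504/1304105 F=3870208/1578863] → run B
t=14: vr[B=5120/1991 C=2709504/1304105 F=3870208/1578863] → run C
t=15: vr[B=5120/1991 C=4748288/1304105 F=3870208/1578863] → run F
t=16: vr[B=5120/1991 C=4748288/1304105 F=4889600/1578863] → run B
t=17: vr[B=6144/1991 C=4748288/1304105 F=4889600/1578863] → run B
t=18: vr[B=7168/1991 C=4748288/1304105 F=4889600/1578863] → run F
t=19: vr[B=7168/1991 C=4748288/1304105 F=5908992/1578863] → run B
t=20: vr[C=4748288/1304105 F=5908992/1578863] → run C
t=21: vr[C=6787072/1304105 F=5908992/1578863] → run F
t=22: vr[C=6787072/1304105] → run C
t=23: vr[C=8825856/1304105] → run C
t=24: vr[C=2172928/260821] → run C
t=25: vr[C=12903424/1304105] → run C
t=26: vr[C=14942208/1304105] → run C
t=27: (idle)
t=28: (idle)
t=29: (idle)
t=30: (idle)
t=31: (idle)
t=32: (idle)
t=33: (idle)

completion order = A, H, B, F, C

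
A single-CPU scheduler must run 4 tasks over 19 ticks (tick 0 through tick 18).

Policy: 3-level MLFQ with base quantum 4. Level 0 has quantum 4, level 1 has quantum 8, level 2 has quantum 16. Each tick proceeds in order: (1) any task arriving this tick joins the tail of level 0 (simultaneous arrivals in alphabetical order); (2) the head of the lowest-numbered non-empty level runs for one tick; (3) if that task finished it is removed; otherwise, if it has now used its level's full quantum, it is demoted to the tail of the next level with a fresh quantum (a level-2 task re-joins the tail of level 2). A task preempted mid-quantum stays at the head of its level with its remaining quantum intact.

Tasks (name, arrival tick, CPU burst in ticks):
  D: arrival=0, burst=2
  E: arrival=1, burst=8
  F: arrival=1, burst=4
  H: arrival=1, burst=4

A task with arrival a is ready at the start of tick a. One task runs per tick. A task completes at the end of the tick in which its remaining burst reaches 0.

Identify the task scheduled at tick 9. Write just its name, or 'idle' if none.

running at tick 9 = F

t=0: L0/L1/L2 = D/-/- → run D
t=1: L0/L1/L2 = DEFH/-/- → run D
t=2: L0/L1/L2 = EFH/-/- → run E
t=3: L0/L1/L2 = EFH/-/- → run E
t=4: L0/L1/L2 = EFH/-/- → run E
t=5: L0/L1/L2 = EFH/-/- → run E
t=6: L0/L1/L2 = FH/E/- → run F
t=7: L0/L1/L2 = FH/E/- → run F
t=8: L0/L1/L2 = FH/E/- → run F
t=9: L0/L1/L2 = FH/E/- → run F
t=10: L0/L1/L2 = H/E/- → run H
t=11: L0/L1/L2 = H/E/- → run H
t=12: L0/L1/L2 = H/E/- → run H
t=13: L0/L1/L2 = H/E/- → run H
t=14: L0/L1/L2 = -/E/- → run E
t=15: L0/L1/L2 = -/E/- → run E
t=16: L0/L1/L2 = -/E/- → run E
t=17: L0/L1/L2 = -/E/- → run E
t=18: (idle)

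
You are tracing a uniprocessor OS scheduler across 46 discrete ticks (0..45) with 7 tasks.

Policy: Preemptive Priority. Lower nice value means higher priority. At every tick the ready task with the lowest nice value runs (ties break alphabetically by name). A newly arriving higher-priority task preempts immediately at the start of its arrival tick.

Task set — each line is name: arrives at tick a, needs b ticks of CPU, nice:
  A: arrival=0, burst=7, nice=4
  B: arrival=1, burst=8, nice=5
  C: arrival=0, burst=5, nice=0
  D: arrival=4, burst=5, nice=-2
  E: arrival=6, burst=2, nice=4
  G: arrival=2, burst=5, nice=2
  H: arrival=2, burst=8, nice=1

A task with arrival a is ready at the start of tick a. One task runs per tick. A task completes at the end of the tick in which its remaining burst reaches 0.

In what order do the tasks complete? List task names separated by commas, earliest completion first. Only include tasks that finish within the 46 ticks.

completion order = D, C, H, G, A, E, B

t=0: ready={A,C} → run C
t=1: ready={A,B,C} → run C
t=2: ready={A,B,C,G,H} → run C
t=3: ready={A,B,C,G,H} → run C
t=4: ready={A,B,C,D,G,H} → run D
t=5: ready={A,B,C,D,G,H} → run D
t=6: ready={A,B,C,D,E,G,H} → run D
t=7: ready={A,B,C,D,E,G,H} → run D
t=8: ready={A,B,C,D,E,G,H} → run D
t=9: ready={A,B,C,E,G,H} → run C
t=10: ready={A,B,E,G,H} → run H
t=11: ready={A,B,E,G,H} → run H
t=12: ready={A,B,E,G,H} → run H
t=13: ready={A,B,E,G,H} → run H
t=14: ready={A,B,E,G,H} → run H
t=15: ready={A,B,E,G,H} → run H
t=16: ready={A,B,E,G,H} → run H
t=17: ready={A,B,E,G,H} → run H
t=18: ready={A,B,E,G} → run G
t=19: ready={A,B,E,G} → run G
t=20: ready={A,B,E,G} → run G
t=21: ready={A,B,E,G} → run G
t=22: ready={A,B,E,G} → run G
t=23: ready={A,B,E} → run A
t=24: ready={A,B,E} → run A
t=25: ready={A,B,E} → run A
t=26: ready={A,B,E} → run A
t=27: ready={A,B,E} → run A
t=28: ready={A,B,E} → run A
t=29: ready={A,B,E} → run A
t=30: ready={B,E} → run E
t=31: ready={B,E} → run E
t=32: ready={B} → run B
t=33: ready={B} → run B
t=34: ready={B} → run B
t=35: ready={B} → run B
t=36: ready={B} → run B
t=37: ready={B} → run B
t=38: ready={B} → run B
t=39: ready={B} → run B
t=40: (idle)
t=41: (idle)
t=42: (idle)
t=43: (idle)
t=44: (idle)
t=45: (idle)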